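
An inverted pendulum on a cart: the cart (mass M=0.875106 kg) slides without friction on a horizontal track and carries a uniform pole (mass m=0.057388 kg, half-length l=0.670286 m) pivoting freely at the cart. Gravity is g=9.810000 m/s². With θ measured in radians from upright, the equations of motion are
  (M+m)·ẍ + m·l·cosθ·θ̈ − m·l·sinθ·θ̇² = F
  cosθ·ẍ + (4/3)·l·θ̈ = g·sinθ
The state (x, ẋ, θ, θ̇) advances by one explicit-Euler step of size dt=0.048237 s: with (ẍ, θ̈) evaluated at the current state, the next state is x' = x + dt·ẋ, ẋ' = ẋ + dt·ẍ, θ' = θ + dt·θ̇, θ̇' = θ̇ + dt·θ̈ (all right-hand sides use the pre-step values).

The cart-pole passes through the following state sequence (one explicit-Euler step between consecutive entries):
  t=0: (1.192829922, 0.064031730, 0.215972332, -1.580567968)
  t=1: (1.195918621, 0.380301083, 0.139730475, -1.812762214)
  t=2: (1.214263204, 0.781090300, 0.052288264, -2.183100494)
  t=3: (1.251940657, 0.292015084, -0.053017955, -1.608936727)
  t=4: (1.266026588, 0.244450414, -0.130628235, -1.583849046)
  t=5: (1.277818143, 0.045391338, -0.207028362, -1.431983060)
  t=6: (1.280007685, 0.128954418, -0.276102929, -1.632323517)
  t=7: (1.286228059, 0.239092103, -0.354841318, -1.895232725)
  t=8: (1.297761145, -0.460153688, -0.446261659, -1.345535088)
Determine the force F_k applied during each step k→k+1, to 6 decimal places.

step 0→1:
  ẍ = (ẋ'−ẋ)/dt = (0.380301083−0.064031730)/0.048237 = 6.556572
  θ̈ = (θ̇'−θ̇)/dt = (-1.812762214−-1.580567968)/0.048237 = -4.813613
  sinθ=0.214297, cosθ=0.976768
  F = (M+m)·ẍ + m·l·cosθ·θ̈ − m·l·sinθ·θ̇² = 6.113964 + -0.180861 − 0.020593 = 5.912510
step 1→2:
  ẍ = (ẋ'−ẋ)/dt = (0.781090300−0.380301083)/0.048237 = 8.308751
  θ̈ = (θ̇'−θ̇)/dt = (-2.183100494−-1.812762214)/0.048237 = -7.677473
  sinθ=0.139276, cosθ=0.990254
  F = (M+m)·ẍ + m·l·cosθ·θ̈ − m·l·sinθ·θ̇² = 7.747860 + -0.292446 − 0.017605 = 7.437809
step 2→3:
  ẍ = (ẋ'−ẋ)/dt = (0.292015084−0.781090300)/0.048237 = -10.139006
  θ̈ = (θ̇'−θ̇)/dt = (-1.608936727−-2.183100494)/0.048237 = 11.902974
  sinθ=0.052264, cosθ=0.998633
  F = (M+m)·ẍ + m·l·cosθ·θ̈ − m·l·sinθ·θ̇² = -9.454562 + 0.457238 − 0.009582 = -9.006905
step 3→4:
  ẍ = (ẋ'−ẋ)/dt = (0.244450414−0.292015084)/0.048237 = -0.986062
  θ̈ = (θ̇'−θ̇)/dt = (-1.583849046−-1.608936727)/0.048237 = 0.520092
  sinθ=-0.052993, cosθ=0.998595
  F = (M+m)·ẍ + m·l·cosθ·θ̈ − m·l·sinθ·θ̇² = -0.919497 + 0.019978 − -0.005277 = -0.894242
step 4→5:
  ẍ = (ẋ'−ẋ)/dt = (0.045391338−0.244450414)/0.048237 = -4.126689
  θ̈ = (θ̇'−θ̇)/dt = (-1.431983060−-1.583849046)/0.048237 = 3.148330
  sinθ=-0.130257, cosθ=0.991480
  F = (M+m)·ẍ + m·l·cosθ·θ̈ − m·l·sinθ·θ̇² = -3.848112 + 0.120073 − -0.012569 = -3.715470
step 5→6:
  ẍ = (ẋ'−ẋ)/dt = (0.128954418−0.045391338)/0.048237 = 1.732344
  θ̈ = (θ̇'−θ̇)/dt = (-1.632323517−-1.431983060)/0.048237 = -4.153253
  sinθ=-0.205553, cosθ=0.978646
  F = (M+m)·ẍ + m·l·cosθ·θ̈ − m·l·sinθ·θ̇² = 1.615400 + -0.156349 − -0.016214 = 1.475265
step 6→7:
  ẍ = (ẋ'−ẋ)/dt = (0.239092103−0.128954418)/0.048237 = 2.283261
  θ̈ = (θ̇'−θ̇)/dt = (-1.895232725−-1.632323517)/0.048237 = -5.450364
  sinθ=-0.272608, cosθ=0.962125
  F = (M+m)·ẍ + m·l·cosθ·θ̈ − m·l·sinθ·θ̇² = 2.129128 + -0.201715 − -0.027940 = 1.955353
step 7→8:
  ẍ = (ẋ'−ẋ)/dt = (-0.460153688−0.239092103)/0.048237 = -14.496046
  θ̈ = (θ̇'−θ̇)/dt = (-1.345535088−-1.895232725)/0.048237 = 11.395768
  sinθ=-0.347442, cosθ=0.937702
  F = (M+m)·ẍ + m·l·cosθ·θ̈ − m·l·sinθ·θ̇² = -13.517476 + 0.411045 − -0.048005 = -13.058426

F_0 = 5.912510 N
F_1 = 7.437809 N
F_2 = -9.006905 N
F_3 = -0.894242 N
F_4 = -3.715470 N
F_5 = 1.475265 N
F_6 = 1.955353 N
F_7 = -13.058426 N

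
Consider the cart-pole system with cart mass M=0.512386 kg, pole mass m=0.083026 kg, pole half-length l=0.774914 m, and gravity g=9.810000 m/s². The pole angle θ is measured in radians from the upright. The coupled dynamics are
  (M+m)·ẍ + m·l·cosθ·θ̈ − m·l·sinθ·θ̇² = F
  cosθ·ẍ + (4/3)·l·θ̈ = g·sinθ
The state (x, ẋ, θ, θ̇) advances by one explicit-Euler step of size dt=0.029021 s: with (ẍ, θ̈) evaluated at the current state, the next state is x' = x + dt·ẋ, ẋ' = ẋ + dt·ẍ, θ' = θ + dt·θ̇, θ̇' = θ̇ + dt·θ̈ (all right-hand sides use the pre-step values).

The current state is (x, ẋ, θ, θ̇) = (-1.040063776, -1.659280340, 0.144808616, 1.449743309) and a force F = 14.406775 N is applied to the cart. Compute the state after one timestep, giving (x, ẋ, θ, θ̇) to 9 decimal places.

(-1.088217751, -0.880643735, 0.186881617, 0.743789615)

sinθ=0.144303051, cosθ=0.989533541
temp = (F + m·l·θ̇²·sinθ)/(M+m) = (14.406775 + 0.019513059)/0.595412 = 24.229085170
θ̈ = (g·sinθ − cosθ·temp)/(l·(4/3 − m·cos²θ/(M+m))) = -24.325615729
ẍ = temp − m·l·θ̈·cosθ/(M+m) = 26.830109416
Euler: x'=-1.040063776+0.029021·-1.659280340=-1.088217751, ẋ'=-1.659280340+0.029021·26.830109416=-0.880643735
       θ'=0.144808616+0.029021·1.449743309=0.186881617, θ̇'=1.449743309+0.029021·-24.325615729=0.743789615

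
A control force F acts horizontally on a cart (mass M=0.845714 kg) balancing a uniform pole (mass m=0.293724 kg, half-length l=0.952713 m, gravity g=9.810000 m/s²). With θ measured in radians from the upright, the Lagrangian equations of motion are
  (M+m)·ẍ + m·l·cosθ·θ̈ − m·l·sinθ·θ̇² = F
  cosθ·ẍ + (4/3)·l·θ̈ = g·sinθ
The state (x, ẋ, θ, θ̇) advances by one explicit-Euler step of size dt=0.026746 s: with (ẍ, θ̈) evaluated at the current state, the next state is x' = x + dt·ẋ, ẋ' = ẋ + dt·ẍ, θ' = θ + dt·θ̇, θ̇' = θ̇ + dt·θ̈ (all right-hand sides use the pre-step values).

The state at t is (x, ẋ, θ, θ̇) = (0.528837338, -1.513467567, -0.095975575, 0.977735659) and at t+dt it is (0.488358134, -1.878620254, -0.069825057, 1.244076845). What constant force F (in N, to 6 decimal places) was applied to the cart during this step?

F = -12.756850 N

ẍ = (ẋ'−ẋ)/dt = (-1.878620254−-1.513467567)/0.026746 = -13.652609
θ̈ = (θ̇'−θ̇)/dt = (1.244076845−0.977735659)/0.026746 = 9.958169
sinθ=-0.095828, cosθ=0.995398
F = (M+m)·ẍ + m·l·cosθ·θ̈ − m·l·sinθ·θ̇² = -15.556302 + 2.773816 − -0.025635 = -12.756850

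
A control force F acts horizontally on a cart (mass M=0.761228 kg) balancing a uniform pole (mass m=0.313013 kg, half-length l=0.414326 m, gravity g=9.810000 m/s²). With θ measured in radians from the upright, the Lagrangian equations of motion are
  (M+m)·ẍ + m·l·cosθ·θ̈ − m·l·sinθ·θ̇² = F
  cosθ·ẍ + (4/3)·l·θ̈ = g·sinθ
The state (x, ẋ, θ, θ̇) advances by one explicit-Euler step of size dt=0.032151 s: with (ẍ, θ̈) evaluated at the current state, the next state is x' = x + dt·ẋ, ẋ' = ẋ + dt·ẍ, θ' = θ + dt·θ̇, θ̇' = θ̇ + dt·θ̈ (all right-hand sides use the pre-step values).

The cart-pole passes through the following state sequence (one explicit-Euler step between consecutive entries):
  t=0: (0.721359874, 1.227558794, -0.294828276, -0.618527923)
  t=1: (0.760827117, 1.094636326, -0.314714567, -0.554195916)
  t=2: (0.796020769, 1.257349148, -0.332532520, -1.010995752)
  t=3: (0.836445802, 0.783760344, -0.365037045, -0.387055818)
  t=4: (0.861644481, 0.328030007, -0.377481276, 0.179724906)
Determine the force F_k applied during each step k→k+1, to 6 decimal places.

F_0 = -4.178534 N
F_1 = 3.696830 N
F_2 = -13.401502 N
F_3 = -13.084476 N

step 0→1:
  ẍ = (ẋ'−ẋ)/dt = (1.094636326−1.227558794)/0.032151 = -4.134318
  θ̈ = (θ̇'−θ̇)/dt = (-0.554195916−-0.618527923)/0.032151 = 2.000933
  sinθ=-0.290576, cosθ=0.956852
  F = (M+m)·ẍ + m·l·cosθ·θ̈ − m·l·sinθ·θ̇² = -4.441254 + 0.248303 − -0.014417 = -4.178534
step 1→2:
  ẍ = (ẋ'−ẋ)/dt = (1.257349148−1.094636326)/0.032151 = 5.060895
  θ̈ = (θ̇'−θ̇)/dt = (-1.010995752−-0.554195916)/0.032151 = -14.207951
  sinθ=-0.309545, cosθ=0.950885
  F = (M+m)·ẍ + m·l·cosθ·θ̈ − m·l·sinθ·θ̇² = 5.436620 + -1.752120 − -0.012330 = 3.696830
step 2→3:
  ẍ = (ẋ'−ẋ)/dt = (0.783760344−1.257349148)/0.032151 = -14.730142
  θ̈ = (θ̇'−θ̇)/dt = (-0.387055818−-1.010995752)/0.032151 = 19.406548
  sinθ=-0.326438, cosθ=0.945219
  F = (M+m)·ẍ + m·l·cosθ·θ̈ − m·l·sinθ·θ̇² = -15.823723 + 2.378949 − -0.043272 = -13.401502
step 3→4:
  ẍ = (ẋ'−ẋ)/dt = (0.328030007−0.783760344)/0.032151 = -14.174686
  θ̈ = (θ̇'−θ̇)/dt = (0.179724906−-0.387055818)/0.032151 = 17.628712
  sinθ=-0.356984, cosθ=0.934111
  F = (M+m)·ẍ + m·l·cosθ·θ̈ − m·l·sinθ·θ̇² = -15.227029 + 2.135617 − -0.006936 = -13.084476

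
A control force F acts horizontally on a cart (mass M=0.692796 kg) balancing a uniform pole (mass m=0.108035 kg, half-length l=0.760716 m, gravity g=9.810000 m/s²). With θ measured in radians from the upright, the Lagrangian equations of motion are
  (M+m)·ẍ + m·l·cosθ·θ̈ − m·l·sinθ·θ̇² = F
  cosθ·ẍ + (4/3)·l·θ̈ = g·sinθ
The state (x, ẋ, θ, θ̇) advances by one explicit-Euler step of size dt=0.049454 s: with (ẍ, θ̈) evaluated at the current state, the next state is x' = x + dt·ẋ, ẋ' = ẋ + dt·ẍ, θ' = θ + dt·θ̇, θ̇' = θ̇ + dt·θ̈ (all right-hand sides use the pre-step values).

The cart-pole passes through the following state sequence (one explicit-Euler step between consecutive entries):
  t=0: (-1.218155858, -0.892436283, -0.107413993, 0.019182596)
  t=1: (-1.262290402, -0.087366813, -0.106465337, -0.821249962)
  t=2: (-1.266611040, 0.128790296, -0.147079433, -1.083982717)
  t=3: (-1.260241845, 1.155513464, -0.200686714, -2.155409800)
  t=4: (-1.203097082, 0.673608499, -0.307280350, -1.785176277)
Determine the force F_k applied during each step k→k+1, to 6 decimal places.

F_0 = 11.648254 N
F_1 = 3.072076 N
F_2 = 14.879043 N
F_3 = -7.124679 N

step 0→1:
  ẍ = (ẋ'−ẋ)/dt = (-0.087366813−-0.892436283)/0.049454 = 16.279158
  θ̈ = (θ̇'−θ̇)/dt = (-0.821249962−0.019182596)/0.049454 = -16.994228
  sinθ=-0.107208, cosθ=0.994237
  F = (M+m)·ẍ + m·l·cosθ·θ̈ − m·l·sinθ·θ̇² = 13.036854 + -1.388603 − -0.000003 = 11.648254
step 1→2:
  ẍ = (ẋ'−ẋ)/dt = (0.128790296−-0.087366813)/0.049454 = 4.370872
  θ̈ = (θ̇'−θ̇)/dt = (-1.083982717−-0.821249962)/0.049454 = -5.312669
  sinθ=-0.106264, cosθ=0.994338
  F = (M+m)·ẍ + m·l·cosθ·θ̈ − m·l·sinθ·θ̇² = 3.500330 + -0.434144 − -0.005890 = 3.072076
step 2→3:
  ẍ = (ẋ'−ẋ)/dt = (1.155513464−0.128790296)/0.049454 = 20.761175
  θ̈ = (θ̇'−θ̇)/dt = (-2.155409800−-1.083982717)/0.049454 = -21.665125
  sinθ=-0.146550, cosθ=0.989203
  F = (M+m)·ẍ + m·l·cosθ·θ̈ − m·l·sinθ·θ̇² = 16.626193 + -1.761302 − -0.014152 = 14.879043
step 3→4:
  ẍ = (ẋ'−ẋ)/dt = (0.673608499−1.155513464)/0.049454 = -9.744509
  θ̈ = (θ̇'−θ̇)/dt = (-1.785176277−-2.155409800)/0.049454 = 7.486422
  sinθ=-0.199342, cosθ=0.979930
  F = (M+m)·ẍ + m·l·cosθ·θ̈ − m·l·sinθ·θ̇² = -7.803705 + 0.602915 − -0.076111 = -7.124679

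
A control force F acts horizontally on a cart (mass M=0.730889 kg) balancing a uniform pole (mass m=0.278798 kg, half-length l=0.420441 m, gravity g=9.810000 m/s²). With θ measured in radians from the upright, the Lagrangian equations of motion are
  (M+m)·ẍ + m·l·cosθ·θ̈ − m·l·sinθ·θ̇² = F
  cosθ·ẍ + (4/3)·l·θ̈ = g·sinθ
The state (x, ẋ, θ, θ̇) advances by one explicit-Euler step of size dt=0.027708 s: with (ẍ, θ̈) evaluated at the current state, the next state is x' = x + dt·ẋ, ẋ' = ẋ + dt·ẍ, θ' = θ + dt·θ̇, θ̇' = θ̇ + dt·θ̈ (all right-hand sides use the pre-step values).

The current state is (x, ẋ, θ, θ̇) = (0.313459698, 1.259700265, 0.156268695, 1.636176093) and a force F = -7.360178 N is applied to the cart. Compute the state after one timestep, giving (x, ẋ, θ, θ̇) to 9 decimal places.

(0.348363473, 0.997403249, 0.201603862, 2.173833834)

sinθ=0.155633460, cosθ=0.987814874
temp = (F + m·l·θ̇²·sinθ)/(M+m) = (-7.360178 + 0.048837989)/1.009687 = -7.241194559
θ̈ = (g·sinθ − cosθ·temp)/(l·(4/3 − m·cos²θ/(M+m))) = 19.404422582
ẍ = temp − m·l·θ̈·cosθ/(M+m) = -9.466472358
Euler: x'=0.313459698+0.027708·1.259700265=0.348363473, ẋ'=1.259700265+0.027708·-9.466472358=0.997403249
       θ'=0.156268695+0.027708·1.636176093=0.201603862, θ̇'=1.636176093+0.027708·19.404422582=2.173833834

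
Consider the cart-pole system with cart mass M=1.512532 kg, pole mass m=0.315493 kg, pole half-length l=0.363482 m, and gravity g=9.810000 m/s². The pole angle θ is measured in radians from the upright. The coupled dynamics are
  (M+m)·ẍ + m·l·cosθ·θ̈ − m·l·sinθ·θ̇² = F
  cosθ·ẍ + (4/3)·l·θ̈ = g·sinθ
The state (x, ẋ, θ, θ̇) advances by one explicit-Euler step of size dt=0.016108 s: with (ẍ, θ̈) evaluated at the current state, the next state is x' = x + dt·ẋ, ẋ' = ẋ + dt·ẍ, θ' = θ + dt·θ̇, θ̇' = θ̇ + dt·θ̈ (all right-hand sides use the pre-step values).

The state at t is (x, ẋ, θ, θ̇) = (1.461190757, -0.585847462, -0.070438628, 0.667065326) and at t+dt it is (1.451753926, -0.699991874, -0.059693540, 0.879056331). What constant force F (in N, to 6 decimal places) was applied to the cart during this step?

F = -11.444685 N

ẍ = (ẋ'−ẋ)/dt = (-0.699991874−-0.585847462)/0.016108 = -7.086194
θ̈ = (θ̇'−θ̇)/dt = (0.879056331−0.667065326)/0.016108 = 13.160604
sinθ=-0.070380, cosθ=0.997520
F = (M+m)·ẍ + m·l·cosθ·θ̈ − m·l·sinθ·θ̇² = -12.953740 + 1.505463 − -0.003591 = -11.444685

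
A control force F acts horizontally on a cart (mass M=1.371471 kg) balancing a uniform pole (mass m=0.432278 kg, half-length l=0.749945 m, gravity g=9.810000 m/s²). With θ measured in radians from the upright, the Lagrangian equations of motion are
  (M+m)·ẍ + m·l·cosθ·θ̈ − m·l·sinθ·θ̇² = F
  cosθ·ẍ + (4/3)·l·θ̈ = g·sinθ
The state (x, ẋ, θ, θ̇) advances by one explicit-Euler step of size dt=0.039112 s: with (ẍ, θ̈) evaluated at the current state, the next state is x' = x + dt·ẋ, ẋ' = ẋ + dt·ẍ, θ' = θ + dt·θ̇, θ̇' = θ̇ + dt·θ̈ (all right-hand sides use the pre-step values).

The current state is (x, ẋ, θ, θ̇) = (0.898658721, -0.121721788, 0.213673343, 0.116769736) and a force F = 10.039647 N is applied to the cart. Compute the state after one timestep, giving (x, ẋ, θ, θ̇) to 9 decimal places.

(0.893897938, 0.123860485, 0.218240441, -0.041877654)

sinθ=0.212051128, cosθ=0.977258573
temp = (F + m·l·θ̇²·sinθ)/(M+m) = (10.039647 + 0.000937333)/1.803749 = 5.566508607
θ̈ = (g·sinθ − cosθ·temp)/(l·(4/3 − m·cos²θ/(M+m))) = -4.056233118
ẍ = temp − m·l·θ̈·cosθ/(M+m) = 6.278949500
Euler: x'=0.898658721+0.039112·-0.121721788=0.893897938, ẋ'=-0.121721788+0.039112·6.278949500=0.123860485
       θ'=0.213673343+0.039112·0.116769736=0.218240441, θ̇'=0.116769736+0.039112·-4.056233118=-0.041877654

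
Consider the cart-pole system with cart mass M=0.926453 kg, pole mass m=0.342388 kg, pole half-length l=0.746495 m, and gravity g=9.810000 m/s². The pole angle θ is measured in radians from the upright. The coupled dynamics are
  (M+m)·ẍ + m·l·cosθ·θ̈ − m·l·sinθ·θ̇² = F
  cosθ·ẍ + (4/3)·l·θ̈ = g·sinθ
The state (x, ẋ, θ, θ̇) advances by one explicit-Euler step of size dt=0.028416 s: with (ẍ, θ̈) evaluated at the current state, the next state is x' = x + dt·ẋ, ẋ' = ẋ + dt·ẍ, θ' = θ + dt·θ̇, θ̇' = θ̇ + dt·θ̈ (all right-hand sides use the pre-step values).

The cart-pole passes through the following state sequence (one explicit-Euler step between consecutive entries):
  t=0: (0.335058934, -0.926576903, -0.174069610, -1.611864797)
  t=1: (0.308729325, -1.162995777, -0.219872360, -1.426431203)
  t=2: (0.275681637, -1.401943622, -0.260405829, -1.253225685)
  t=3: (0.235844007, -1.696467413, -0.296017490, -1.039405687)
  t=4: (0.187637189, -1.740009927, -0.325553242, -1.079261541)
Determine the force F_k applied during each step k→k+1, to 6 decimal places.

F_0 = -8.798950 N
F_1 = -9.035745 N
F_2 = -11.189434 N
F_3 = -2.206620 N

step 0→1:
  ẍ = (ẋ'−ẋ)/dt = (-1.162995777−-0.926576903)/0.028416 = -8.319921
  θ̈ = (θ̇'−θ̇)/dt = (-1.426431203−-1.611864797)/0.028416 = 6.525675
  sinθ=-0.173192, cosθ=0.984888
  F = (M+m)·ẍ + m·l·cosθ·θ̈ − m·l·sinθ·θ̇² = -10.556657 + 1.642698 − -0.115009 = -8.798950
step 1→2:
  ẍ = (ẋ'−ẋ)/dt = (-1.401943622−-1.162995777)/0.028416 = -8.408919
  θ̈ = (θ̇'−θ̇)/dt = (-1.253225685−-1.426431203)/0.028416 = 6.095352
  sinθ=-0.218105, cosθ=0.975925
  F = (M+m)·ẍ + m·l·cosθ·θ̈ − m·l·sinθ·θ̇² = -10.669581 + 1.520410 − -0.113426 = -9.035745
step 2→3:
  ẍ = (ẋ'−ẋ)/dt = (-1.696467413−-1.401943622)/0.028416 = -10.364717
  θ̈ = (θ̇'−θ̇)/dt = (-1.039405687−-1.253225685)/0.028416 = 7.524634
  sinθ=-0.257473, cosθ=0.966286
  F = (M+m)·ẍ + m·l·cosθ·θ̈ − m·l·sinθ·θ̇² = -13.151178 + 1.858388 − -0.103356 = -11.189434
step 3→4:
  ẍ = (ẋ'−ẋ)/dt = (-1.740009927−-1.696467413)/0.028416 = -1.532324
  θ̈ = (θ̇'−θ̇)/dt = (-1.079261541−-1.039405687)/0.028416 = -1.402585
  sinθ=-0.291713, cosθ=0.956506
  F = (M+m)·ẍ + m·l·cosθ·θ̈ − m·l·sinθ·θ̇² = -1.944275 + -0.342896 − -0.080551 = -2.206620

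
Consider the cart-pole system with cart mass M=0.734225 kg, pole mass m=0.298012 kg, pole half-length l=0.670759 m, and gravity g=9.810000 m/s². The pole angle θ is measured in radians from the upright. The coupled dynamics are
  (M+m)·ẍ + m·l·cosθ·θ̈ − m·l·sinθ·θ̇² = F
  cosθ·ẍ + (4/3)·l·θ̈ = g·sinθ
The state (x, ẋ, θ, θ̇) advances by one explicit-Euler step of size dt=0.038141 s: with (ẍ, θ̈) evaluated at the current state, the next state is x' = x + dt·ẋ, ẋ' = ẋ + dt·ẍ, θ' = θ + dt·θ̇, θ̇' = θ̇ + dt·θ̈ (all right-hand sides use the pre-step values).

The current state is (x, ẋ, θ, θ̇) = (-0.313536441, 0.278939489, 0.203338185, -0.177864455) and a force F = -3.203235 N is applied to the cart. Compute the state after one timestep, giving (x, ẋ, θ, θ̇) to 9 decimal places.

sinθ=0.201939861, cosθ=0.979397923
temp = (F + m·l·θ̇²·sinθ)/(M+m) = (-3.203235 + 0.001277029)/1.032237 = -3.101960084
θ̈ = (g·sinθ − cosθ·temp)/(l·(4/3 − m·cos²θ/(M+m))) = 7.083189088
ẍ = temp − m·l·θ̈·cosθ/(M+m) = -4.445370939
Euler: x'=-0.313536441+0.038141·0.278939489=-0.302897410, ẋ'=0.278939489+0.038141·-4.445370939=0.109388596
       θ'=0.203338185+0.038141·-0.177864455=0.196554257, θ̇'=-0.177864455+0.038141·7.083189088=0.092295460

(-0.302897410, 0.109388596, 0.196554257, 0.092295460)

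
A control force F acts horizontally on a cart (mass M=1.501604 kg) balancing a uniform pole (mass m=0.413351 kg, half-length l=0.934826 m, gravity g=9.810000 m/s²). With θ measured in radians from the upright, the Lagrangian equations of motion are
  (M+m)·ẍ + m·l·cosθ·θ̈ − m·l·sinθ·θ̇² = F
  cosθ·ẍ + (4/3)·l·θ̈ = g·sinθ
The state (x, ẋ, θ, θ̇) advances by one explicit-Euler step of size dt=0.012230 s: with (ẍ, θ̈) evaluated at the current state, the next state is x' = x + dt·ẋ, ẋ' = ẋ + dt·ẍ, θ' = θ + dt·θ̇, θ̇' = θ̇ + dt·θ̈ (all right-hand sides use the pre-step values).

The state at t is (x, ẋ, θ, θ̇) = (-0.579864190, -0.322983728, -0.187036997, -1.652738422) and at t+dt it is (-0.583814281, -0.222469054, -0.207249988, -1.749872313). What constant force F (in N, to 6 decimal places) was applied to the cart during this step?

ẍ = (ẋ'−ẋ)/dt = (-0.222469054−-0.322983728)/0.012230 = 8.218698
θ̈ = (θ̇'−θ̇)/dt = (-1.749872313−-1.652738422)/0.012230 = -7.942264
sinθ=-0.185948, cosθ=0.982560
F = (M+m)·ẍ + m·l·cosθ·θ̈ − m·l·sinθ·θ̇² = 15.738436 + -3.015456 − -0.196268 = 12.919249

F = 12.919249 N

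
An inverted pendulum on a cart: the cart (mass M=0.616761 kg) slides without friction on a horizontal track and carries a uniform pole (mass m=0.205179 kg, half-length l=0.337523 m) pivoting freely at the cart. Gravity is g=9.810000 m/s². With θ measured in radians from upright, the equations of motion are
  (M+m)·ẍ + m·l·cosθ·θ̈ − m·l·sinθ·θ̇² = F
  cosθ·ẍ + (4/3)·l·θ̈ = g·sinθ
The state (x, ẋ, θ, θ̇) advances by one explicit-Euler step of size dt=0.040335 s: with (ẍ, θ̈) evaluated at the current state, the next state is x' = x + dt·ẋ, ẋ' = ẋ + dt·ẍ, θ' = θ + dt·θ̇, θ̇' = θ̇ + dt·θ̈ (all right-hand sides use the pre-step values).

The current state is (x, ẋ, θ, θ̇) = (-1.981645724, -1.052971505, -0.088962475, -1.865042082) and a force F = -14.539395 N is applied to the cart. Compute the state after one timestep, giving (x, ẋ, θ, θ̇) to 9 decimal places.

sinθ=-0.088845175, cosθ=0.996045448
temp = (F + m·l·θ̇²·sinθ)/(M+m) = (-14.539395 + -0.021401657)/0.821940 = -17.715157623
θ̈ = (g·sinθ − cosθ·temp)/(l·(4/3 − m·cos²θ/(M+m))) = 45.774210662
ẍ = temp − m·l·θ̈·cosθ/(M+m) = -21.556616465
Euler: x'=-1.981645724+0.040335·-1.052971505=-2.024117330, ẋ'=-1.052971505+0.040335·-21.556616465=-1.922457630
       θ'=-0.088962475+0.040335·-1.865042082=-0.164188947, θ̇'=-1.865042082+0.040335·45.774210662=-0.018739295

(-2.024117330, -1.922457630, -0.164188947, -0.018739295)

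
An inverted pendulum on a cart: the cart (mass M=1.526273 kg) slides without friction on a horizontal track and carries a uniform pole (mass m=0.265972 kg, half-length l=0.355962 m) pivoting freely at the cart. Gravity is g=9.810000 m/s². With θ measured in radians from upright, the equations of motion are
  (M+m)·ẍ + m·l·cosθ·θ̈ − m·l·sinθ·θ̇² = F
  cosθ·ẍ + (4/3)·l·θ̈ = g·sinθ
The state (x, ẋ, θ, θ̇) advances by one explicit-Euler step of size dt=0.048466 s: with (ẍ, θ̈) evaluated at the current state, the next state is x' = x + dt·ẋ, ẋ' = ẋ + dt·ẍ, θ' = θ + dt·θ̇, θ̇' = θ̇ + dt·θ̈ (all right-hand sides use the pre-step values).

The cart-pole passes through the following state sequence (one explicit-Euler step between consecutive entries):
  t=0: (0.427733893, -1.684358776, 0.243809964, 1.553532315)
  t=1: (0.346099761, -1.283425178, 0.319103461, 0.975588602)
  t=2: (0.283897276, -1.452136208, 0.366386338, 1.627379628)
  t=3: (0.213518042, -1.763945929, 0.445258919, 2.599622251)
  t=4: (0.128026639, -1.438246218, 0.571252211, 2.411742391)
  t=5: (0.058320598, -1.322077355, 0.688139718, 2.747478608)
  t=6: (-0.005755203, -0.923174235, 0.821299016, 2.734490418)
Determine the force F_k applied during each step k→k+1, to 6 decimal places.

step 0→1:
  ẍ = (ẋ'−ẋ)/dt = (-1.283425178−-1.684358776)/0.048466 = 8.272471
  θ̈ = (θ̇'−θ̇)/dt = (0.975588602−1.553532315)/0.048466 = -11.924725
  sinθ=0.241402, cosθ=0.970425
  F = (M+m)·ẍ + m·l·cosθ·θ̈ − m·l·sinθ·θ̇² = 14.826295 + -1.095595 − 0.055160 = 13.675541
step 1→2:
  ẍ = (ẋ'−ẋ)/dt = (-1.452136208−-1.283425178)/0.048466 = -3.481018
  θ̈ = (θ̇'−θ̇)/dt = (1.627379628−0.975588602)/0.048466 = 13.448418
  sinθ=0.313715, cosθ=0.949517
  F = (M+m)·ẍ + m·l·cosθ·θ̈ − m·l·sinθ·θ̇² = -6.238838 + 1.208964 − 0.028269 = -5.058142
step 2→3:
  ẍ = (ẋ'−ẋ)/dt = (-1.763945929−-1.452136208)/0.048466 = -6.433577
  θ̈ = (θ̇'−θ̇)/dt = (2.599622251−1.627379628)/0.048466 = 20.060303
  sinθ=0.358244, cosθ=0.933628
  F = (M+m)·ẍ + m·l·cosθ·θ̈ − m·l·sinθ·θ̇² = -11.530545 + 1.773172 − 0.089825 = -9.847198
step 3→4:
  ẍ = (ẋ'−ẋ)/dt = (-1.438246218−-1.763945929)/0.048466 = 6.720169
  θ̈ = (θ̇'−θ̇)/dt = (2.411742391−2.599622251)/0.048466 = -3.876529
  sinθ=0.430692, cosθ=0.902499
  F = (M+m)·ẍ + m·l·cosθ·θ̈ − m·l·sinθ·θ̇² = 12.044189 + -0.331230 − 0.275566 = 11.437393
step 4→5:
  ẍ = (ẋ'−ẋ)/dt = (-1.322077355−-1.438246218)/0.048466 = 2.396915
  θ̈ = (θ̇'−θ̇)/dt = (2.747478608−2.411742391)/0.048466 = 6.927252
  sinθ=0.540686, cosθ=0.841225
  F = (M+m)·ẍ + m·l·cosθ·θ̈ − m·l·sinθ·θ̇² = 4.295858 + 0.551712 − 0.297746 = 4.549824
step 5→6:
  ẍ = (ẋ'−ẋ)/dt = (-0.923174235−-1.322077355)/0.048466 = 8.230576
  θ̈ = (θ̇'−θ̇)/dt = (2.734490418−2.747478608)/0.048466 = -0.267986
  sinθ=0.635101, cosθ=0.772429
  F = (M+m)·ẍ + m·l·cosθ·θ̈ − m·l·sinθ·θ̇² = 14.751210 + -0.019598 − 0.453891 = 14.277721

F_0 = 13.675541 N
F_1 = -5.058142 N
F_2 = -9.847198 N
F_3 = 11.437393 N
F_4 = 4.549824 N
F_5 = 14.277721 N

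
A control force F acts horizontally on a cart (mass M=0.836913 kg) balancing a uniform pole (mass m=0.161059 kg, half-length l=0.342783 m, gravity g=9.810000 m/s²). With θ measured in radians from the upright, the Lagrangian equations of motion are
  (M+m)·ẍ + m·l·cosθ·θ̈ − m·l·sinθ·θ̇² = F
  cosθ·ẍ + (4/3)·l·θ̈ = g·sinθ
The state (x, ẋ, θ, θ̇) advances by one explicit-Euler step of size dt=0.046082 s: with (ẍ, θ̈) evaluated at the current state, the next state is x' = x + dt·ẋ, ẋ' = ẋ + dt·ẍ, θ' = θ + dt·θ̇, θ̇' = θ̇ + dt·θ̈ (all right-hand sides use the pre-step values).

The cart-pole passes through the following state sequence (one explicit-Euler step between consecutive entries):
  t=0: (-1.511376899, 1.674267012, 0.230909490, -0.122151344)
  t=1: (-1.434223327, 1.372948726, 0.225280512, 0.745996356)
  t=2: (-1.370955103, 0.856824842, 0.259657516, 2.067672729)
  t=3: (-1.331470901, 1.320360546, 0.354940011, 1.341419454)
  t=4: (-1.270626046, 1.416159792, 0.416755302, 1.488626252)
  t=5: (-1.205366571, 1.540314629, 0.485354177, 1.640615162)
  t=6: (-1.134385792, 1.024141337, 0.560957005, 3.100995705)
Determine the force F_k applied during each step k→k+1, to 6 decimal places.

F_0 = -5.513195 N
F_1 = -9.640852 N
F_2 = 9.137015 N
F_3 = 2.205513 N
F_4 = 2.805732 N
F_5 = -9.700261 N

step 0→1:
  ẍ = (ẋ'−ẋ)/dt = (1.372948726−1.674267012)/0.046082 = -6.538742
  θ̈ = (θ̇'−θ̇)/dt = (0.745996356−-0.122151344)/0.046082 = 18.839193
  sinθ=0.228863, cosθ=0.973459
  F = (M+m)·ẍ + m·l·cosθ·θ̈ − m·l·sinθ·θ̇² = -6.525481 + 1.012474 − 0.000189 = -5.513195
step 1→2:
  ẍ = (ẋ'−ẋ)/dt = (0.856824842−1.372948726)/0.046082 = -11.200119
  θ̈ = (θ̇'−θ̇)/dt = (2.067672729−0.745996356)/0.046082 = 28.680968
  sinθ=0.223380, cosθ=0.974731
  F = (M+m)·ẍ + m·l·cosθ·θ̈ − m·l·sinθ·θ̇² = -11.177405 + 1.543416 − 0.006863 = -9.640852
step 2→3:
  ẍ = (ẋ'−ẋ)/dt = (1.320360546−0.856824842)/0.046082 = 10.058932
  θ̈ = (θ̇'−θ̇)/dt = (1.341419454−2.067672729)/0.046082 = -15.760021
  sinθ=0.256750, cosθ=0.966478
  F = (M+m)·ẍ + m·l·cosθ·θ̈ − m·l·sinθ·θ̇² = 10.038532 + -0.840917 − 0.060601 = 9.137015
step 3→4:
  ẍ = (ẋ'−ẋ)/dt = (1.416159792−1.320360546)/0.046082 = 2.078886
  θ̈ = (θ̇'−θ̇)/dt = (1.488626252−1.341419454)/0.046082 = 3.194453
  sinθ=0.347534, cosθ=0.937667
  F = (M+m)·ẍ + m·l·cosθ·θ̈ − m·l·sinθ·θ̇² = 2.074670 + 0.165367 − 0.034525 = 2.205513
step 4→5:
  ẍ = (ẋ'−ẋ)/dt = (1.540314629−1.416159792)/0.046082 = 2.694215
  θ̈ = (θ̇'−θ̇)/dt = (1.640615162−1.488626252)/0.046082 = 3.298227
  sinθ=0.404796, cosθ=0.914407
  F = (M+m)·ẍ + m·l·cosθ·θ̈ − m·l·sinθ·θ̇² = 2.688752 + 0.166504 − 0.049524 = 2.805732
step 5→6:
  ẍ = (ẋ'−ẋ)/dt = (1.024141337−1.540314629)/0.046082 = -11.201191
  θ̈ = (θ̇'−θ̇)/dt = (3.100995705−1.640615162)/0.046082 = 31.690911
  sinθ=0.466522, cosθ=0.884510
  F = (M+m)·ẍ + m·l·cosθ·θ̈ − m·l·sinθ·θ̇² = -11.178475 + 1.547539 − 0.069325 = -9.700261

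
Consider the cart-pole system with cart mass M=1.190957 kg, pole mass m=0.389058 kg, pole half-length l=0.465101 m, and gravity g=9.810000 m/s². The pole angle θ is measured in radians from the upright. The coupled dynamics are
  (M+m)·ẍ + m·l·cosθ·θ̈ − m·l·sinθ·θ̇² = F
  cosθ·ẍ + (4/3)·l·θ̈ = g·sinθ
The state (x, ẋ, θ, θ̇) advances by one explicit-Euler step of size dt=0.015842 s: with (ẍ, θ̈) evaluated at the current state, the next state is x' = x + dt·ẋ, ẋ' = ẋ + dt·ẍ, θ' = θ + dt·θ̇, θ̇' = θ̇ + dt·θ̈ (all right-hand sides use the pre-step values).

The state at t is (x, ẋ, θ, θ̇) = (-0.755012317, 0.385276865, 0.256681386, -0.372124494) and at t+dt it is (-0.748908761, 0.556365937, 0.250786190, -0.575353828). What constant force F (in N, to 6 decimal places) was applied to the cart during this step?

F = 14.812065 N

ẍ = (ẋ'−ẋ)/dt = (0.556365937−0.385276865)/0.015842 = 10.799714
θ̈ = (θ̇'−θ̇)/dt = (-0.575353828−-0.372124494)/0.015842 = -12.828515
sinθ=0.253872, cosθ=0.967238
F = (M+m)·ẍ + m·l·cosθ·θ̈ − m·l·sinθ·θ̇² = 17.063710 + -2.245284 − 0.006361 = 14.812065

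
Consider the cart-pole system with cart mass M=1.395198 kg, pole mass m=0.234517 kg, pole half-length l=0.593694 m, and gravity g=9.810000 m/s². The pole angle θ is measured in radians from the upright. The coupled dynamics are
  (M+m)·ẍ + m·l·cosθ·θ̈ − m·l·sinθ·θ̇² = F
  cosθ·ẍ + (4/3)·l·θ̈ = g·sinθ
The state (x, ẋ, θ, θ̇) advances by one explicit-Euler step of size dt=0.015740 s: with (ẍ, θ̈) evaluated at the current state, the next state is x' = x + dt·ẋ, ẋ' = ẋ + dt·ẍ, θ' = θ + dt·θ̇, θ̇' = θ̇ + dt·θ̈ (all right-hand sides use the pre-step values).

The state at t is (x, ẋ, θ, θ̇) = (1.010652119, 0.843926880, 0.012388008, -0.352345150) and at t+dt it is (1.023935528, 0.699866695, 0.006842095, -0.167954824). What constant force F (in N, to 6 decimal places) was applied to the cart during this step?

F = -13.285227 N

ẍ = (ẋ'−ẋ)/dt = (0.699866695−0.843926880)/0.015740 = -9.152490
θ̈ = (θ̇'−θ̇)/dt = (-0.167954824−-0.352345150)/0.015740 = 11.714760
sinθ=0.012388, cosθ=0.999923
F = (M+m)·ẍ + m·l·cosθ·θ̈ − m·l·sinθ·θ̇² = -14.915949 + 1.630937 − 0.000214 = -13.285227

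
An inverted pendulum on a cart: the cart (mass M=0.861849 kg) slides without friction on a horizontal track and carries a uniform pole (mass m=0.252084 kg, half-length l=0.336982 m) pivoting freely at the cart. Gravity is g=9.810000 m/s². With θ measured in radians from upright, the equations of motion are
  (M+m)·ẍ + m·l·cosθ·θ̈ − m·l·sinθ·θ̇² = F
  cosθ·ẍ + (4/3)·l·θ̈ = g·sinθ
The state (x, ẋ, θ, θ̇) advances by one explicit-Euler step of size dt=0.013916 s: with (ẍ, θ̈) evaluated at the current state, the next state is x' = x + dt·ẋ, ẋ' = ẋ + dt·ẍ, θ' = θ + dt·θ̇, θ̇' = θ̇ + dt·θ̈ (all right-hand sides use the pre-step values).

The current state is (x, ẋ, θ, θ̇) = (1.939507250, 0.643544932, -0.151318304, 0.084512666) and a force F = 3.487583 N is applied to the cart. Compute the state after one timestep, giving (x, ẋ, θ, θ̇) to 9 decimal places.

(1.948462821, 0.699916050, -0.150142226, -0.085315985)

sinθ=-0.150741503, cosθ=0.988573214
temp = (F + m·l·θ̇²·sinθ)/(M+m) = (3.487583 + -0.000091459)/1.113933 = 3.130791116
θ̈ = (g·sinθ − cosθ·temp)/(l·(4/3 − m·cos²θ/(M+m))) = -12.203840986
ẍ = temp − m·l·θ̈·cosθ/(M+m) = 4.050813289
Euler: x'=1.939507250+0.013916·0.643544932=1.948462821, ẋ'=0.643544932+0.013916·4.050813289=0.699916050
       θ'=-0.151318304+0.013916·0.084512666=-0.150142226, θ̇'=0.084512666+0.013916·-12.203840986=-0.085315985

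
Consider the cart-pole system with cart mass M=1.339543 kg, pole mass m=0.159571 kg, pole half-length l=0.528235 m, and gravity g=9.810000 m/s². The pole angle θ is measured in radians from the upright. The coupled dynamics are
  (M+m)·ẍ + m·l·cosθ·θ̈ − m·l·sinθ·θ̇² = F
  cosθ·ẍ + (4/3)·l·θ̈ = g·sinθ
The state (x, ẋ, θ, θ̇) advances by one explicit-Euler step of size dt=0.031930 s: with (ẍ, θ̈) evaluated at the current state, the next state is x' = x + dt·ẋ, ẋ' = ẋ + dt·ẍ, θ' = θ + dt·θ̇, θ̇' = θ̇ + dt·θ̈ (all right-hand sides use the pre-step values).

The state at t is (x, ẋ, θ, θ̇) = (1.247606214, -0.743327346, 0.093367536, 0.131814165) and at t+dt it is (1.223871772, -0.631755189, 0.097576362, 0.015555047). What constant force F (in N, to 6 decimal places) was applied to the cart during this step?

F = 4.932606 N

ẍ = (ẋ'−ẋ)/dt = (-0.631755189−-0.743327346)/0.031930 = 3.494274
θ̈ = (θ̇'−θ̇)/dt = (0.015555047−0.131814165)/0.031930 = -3.641062
sinθ=0.093232, cosθ=0.995644
F = (M+m)·ẍ + m·l·cosθ·θ̈ − m·l·sinθ·θ̇² = 5.238315 + -0.305572 − 0.000137 = 4.932606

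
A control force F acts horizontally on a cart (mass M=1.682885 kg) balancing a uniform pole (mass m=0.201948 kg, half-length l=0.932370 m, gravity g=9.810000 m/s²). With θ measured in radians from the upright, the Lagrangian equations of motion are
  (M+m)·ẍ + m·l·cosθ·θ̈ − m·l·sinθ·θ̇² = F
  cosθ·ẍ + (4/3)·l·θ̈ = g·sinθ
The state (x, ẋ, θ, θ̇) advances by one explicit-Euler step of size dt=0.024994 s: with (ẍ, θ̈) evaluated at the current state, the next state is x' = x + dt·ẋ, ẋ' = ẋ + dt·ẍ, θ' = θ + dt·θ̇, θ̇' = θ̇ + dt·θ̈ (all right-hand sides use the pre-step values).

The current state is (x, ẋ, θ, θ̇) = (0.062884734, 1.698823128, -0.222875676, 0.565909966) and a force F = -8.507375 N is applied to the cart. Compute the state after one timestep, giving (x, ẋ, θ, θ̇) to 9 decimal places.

(0.105345119, 1.581081714, -0.208731322, 0.614683525)

sinθ=-0.221035082, cosθ=0.975265857
temp = (F + m·l·θ̇²·sinθ)/(M+m) = (-8.507375 + -0.013328576)/1.884833 = -4.520667654
θ̈ = (g·sinθ − cosθ·temp)/(l·(4/3 − m·cos²θ/(M+m))) = 1.951410699
ẍ = temp − m·l·θ̈·cosθ/(M+m) = -4.710787158
Euler: x'=0.062884734+0.024994·1.698823128=0.105345119, ẋ'=1.698823128+0.024994·-4.710787158=1.581081714
       θ'=-0.222875676+0.024994·0.565909966=-0.208731322, θ̇'=0.565909966+0.024994·1.951410699=0.614683525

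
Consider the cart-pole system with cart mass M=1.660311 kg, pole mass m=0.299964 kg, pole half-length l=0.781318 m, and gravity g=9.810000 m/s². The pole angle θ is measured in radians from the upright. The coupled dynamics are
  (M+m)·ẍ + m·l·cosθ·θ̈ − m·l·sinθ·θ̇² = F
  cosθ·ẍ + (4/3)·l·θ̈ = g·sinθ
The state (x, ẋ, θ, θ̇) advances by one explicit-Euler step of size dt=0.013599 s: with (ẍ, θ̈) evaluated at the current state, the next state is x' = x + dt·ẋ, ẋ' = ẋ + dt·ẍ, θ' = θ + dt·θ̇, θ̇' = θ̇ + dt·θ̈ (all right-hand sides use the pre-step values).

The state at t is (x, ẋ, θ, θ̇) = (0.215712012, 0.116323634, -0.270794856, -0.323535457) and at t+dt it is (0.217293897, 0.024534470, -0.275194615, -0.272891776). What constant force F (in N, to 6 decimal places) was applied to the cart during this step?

ẍ = (ẋ'−ẋ)/dt = (0.024534470−0.116323634)/0.013599 = -6.749700
θ̈ = (θ̇'−θ̇)/dt = (-0.272891776−-0.323535457)/0.013599 = 3.724074
sinθ=-0.267497, cosθ=0.963559
F = (M+m)·ẍ + m·l·cosθ·θ̈ − m·l·sinθ·θ̇² = -13.231267 + 0.840995 − -0.006562 = -12.383710

F = -12.383710 N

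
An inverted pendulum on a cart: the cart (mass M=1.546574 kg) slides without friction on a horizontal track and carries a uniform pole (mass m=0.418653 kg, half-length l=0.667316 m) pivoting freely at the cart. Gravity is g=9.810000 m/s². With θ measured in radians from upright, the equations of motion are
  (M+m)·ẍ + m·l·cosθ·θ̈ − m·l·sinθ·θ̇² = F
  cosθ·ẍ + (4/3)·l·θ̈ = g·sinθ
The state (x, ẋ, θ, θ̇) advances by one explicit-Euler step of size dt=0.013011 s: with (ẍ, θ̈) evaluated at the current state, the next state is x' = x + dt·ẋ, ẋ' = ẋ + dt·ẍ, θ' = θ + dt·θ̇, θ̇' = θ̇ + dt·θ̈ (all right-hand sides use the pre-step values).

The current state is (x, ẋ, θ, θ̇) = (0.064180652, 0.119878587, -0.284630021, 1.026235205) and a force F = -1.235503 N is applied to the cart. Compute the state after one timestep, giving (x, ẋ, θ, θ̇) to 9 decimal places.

(0.065740392, 0.116090297, -0.271277675, 0.990039657)

sinθ=-0.280802377, cosθ=0.959765609
temp = (F + m·l·θ̇²·sinθ)/(M+m) = (-1.235503 + -0.082619078)/1.965227 = -0.670722557
θ̈ = (g·sinθ − cosθ·temp)/(l·(4/3 − m·cos²θ/(M+m))) = -2.781918985
ẍ = temp − m·l·θ̈·cosθ/(M+m) = -0.291160592
Euler: x'=0.064180652+0.013011·0.119878587=0.065740392, ẋ'=0.119878587+0.013011·-0.291160592=0.116090297
       θ'=-0.284630021+0.013011·1.026235205=-0.271277675, θ̇'=1.026235205+0.013011·-2.781918985=0.990039657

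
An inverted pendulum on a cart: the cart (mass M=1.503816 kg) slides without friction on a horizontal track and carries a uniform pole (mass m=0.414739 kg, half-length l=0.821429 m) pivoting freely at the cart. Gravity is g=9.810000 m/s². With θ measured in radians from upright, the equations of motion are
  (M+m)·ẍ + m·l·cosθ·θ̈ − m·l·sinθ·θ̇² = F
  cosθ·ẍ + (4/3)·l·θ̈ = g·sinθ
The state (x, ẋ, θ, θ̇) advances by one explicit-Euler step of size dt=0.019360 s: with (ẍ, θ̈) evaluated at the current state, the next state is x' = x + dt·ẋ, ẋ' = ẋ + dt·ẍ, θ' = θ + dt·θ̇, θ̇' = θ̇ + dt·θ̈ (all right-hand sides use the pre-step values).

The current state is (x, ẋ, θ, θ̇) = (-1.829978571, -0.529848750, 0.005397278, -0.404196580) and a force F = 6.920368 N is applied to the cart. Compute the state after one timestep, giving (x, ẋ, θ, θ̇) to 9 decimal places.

(-1.840236443, -0.446698217, -0.002427968, -0.479179567)

sinθ=0.005397252, cosθ=0.999985435
temp = (F + m·l·θ̇²·sinθ)/(M+m) = (6.920368 + 0.000300402)/1.918555 = 3.607229609
θ̈ = (g·sinθ − cosθ·temp)/(l·(4/3 − m·cos²θ/(M+m))) = -3.873088185
ẍ = temp − m·l·θ̈·cosθ/(M+m) = 4.294965538
Euler: x'=-1.829978571+0.019360·-0.529848750=-1.840236443, ẋ'=-0.529848750+0.019360·4.294965538=-0.446698217
       θ'=0.005397278+0.019360·-0.404196580=-0.002427968, θ̇'=-0.404196580+0.019360·-3.873088185=-0.479179567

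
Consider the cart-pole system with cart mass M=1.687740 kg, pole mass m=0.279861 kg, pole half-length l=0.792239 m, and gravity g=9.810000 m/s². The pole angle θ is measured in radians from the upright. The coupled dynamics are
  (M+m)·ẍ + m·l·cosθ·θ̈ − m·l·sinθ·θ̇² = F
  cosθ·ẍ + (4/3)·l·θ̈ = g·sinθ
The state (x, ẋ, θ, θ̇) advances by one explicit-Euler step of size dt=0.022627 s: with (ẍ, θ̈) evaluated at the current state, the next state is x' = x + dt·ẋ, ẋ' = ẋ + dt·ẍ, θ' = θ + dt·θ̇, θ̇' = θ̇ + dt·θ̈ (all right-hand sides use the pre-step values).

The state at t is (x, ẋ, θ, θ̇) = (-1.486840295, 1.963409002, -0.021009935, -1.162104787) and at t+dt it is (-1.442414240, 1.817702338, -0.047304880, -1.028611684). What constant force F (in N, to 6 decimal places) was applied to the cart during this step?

ẍ = (ẋ'−ẋ)/dt = (1.817702338−1.963409002)/0.022627 = -6.439504
θ̈ = (θ̇'−θ̇)/dt = (-1.028611684−-1.162104787)/0.022627 = 5.899726
sinθ=-0.021008, cosθ=0.999779
F = (M+m)·ẍ + m·l·cosθ·θ̈ − m·l·sinθ·θ̇² = -12.670375 + 1.307780 − -0.006290 = -11.356305

F = -11.356305 N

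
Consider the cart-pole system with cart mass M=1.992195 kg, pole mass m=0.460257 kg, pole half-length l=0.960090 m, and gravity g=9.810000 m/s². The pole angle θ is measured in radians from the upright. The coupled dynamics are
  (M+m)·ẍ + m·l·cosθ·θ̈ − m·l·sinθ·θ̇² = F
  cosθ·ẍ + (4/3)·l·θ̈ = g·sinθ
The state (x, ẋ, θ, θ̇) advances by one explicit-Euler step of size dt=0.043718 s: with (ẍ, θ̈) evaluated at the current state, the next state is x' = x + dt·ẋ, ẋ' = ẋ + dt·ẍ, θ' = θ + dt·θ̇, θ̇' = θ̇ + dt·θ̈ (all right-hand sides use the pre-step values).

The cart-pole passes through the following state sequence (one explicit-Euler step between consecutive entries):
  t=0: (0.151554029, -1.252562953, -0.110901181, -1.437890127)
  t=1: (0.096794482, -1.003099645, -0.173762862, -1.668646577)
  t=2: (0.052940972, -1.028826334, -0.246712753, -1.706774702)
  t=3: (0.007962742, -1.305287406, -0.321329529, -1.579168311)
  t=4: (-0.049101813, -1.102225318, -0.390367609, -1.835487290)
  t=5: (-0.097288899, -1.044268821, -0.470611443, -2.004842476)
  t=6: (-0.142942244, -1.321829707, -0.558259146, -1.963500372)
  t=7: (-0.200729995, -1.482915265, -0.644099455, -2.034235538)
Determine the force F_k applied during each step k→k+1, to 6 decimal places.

step 0→1:
  ẍ = (ẋ'−ẋ)/dt = (-1.003099645−-1.252562953)/0.043718 = 5.706192
  θ̈ = (θ̇'−θ̇)/dt = (-1.668646577−-1.437890127)/0.043718 = -5.278294
  sinθ=-0.110674, cosθ=0.993857
  F = (M+m)·ẍ + m·l·cosθ·θ̈ − m·l·sinθ·θ̇² = 13.994162 + -2.318087 − -0.101114 = 11.777189
step 1→2:
  ẍ = (ẋ'−ẋ)/dt = (-1.028826334−-1.003099645)/0.043718 = -0.588469
  θ̈ = (θ̇'−θ̇)/dt = (-1.706774702−-1.668646577)/0.043718 = -0.872138
  sinθ=-0.172890, cosθ=0.984941
  F = (M+m)·ẍ + m·l·cosθ·θ̈ − m·l·sinθ·θ̇² = -1.443192 + -0.379584 − -0.212721 = -1.610055
step 2→3:
  ẍ = (ẋ'−ẋ)/dt = (-1.305287406−-1.028826334)/0.043718 = -6.323736
  θ̈ = (θ̇'−θ̇)/dt = (-1.579168311−-1.706774702)/0.043718 = 2.918852
  sinθ=-0.244218, cosθ=0.969720
  F = (M+m)·ẍ + m·l·cosθ·θ̈ − m·l·sinθ·θ̇² = -15.508658 + 1.250752 − -0.314370 = -13.943536
step 3→4:
  ẍ = (ẋ'−ẋ)/dt = (-1.102225318−-1.305287406)/0.043718 = 4.644817
  θ̈ = (θ̇'−θ̇)/dt = (-1.835487290−-1.579168311)/0.043718 = -5.863008
  sinθ=-0.315828, cosθ=0.948816
  F = (M+m)·ẍ + m·l·cosθ·θ̈ − m·l·sinθ·θ̇² = 11.391190 + -2.458187 − -0.348033 = 9.281035
step 4→5:
  ẍ = (ẋ'−ẋ)/dt = (-1.044268821−-1.102225318)/0.043718 = 1.325690
  θ̈ = (θ̇'−θ̇)/dt = (-2.004842476−-1.835487290)/0.043718 = -3.873809
  sinθ=-0.380528, cosθ=0.924769
  F = (M+m)·ẍ + m·l·cosθ·θ̈ − m·l·sinθ·θ̇² = 3.251190 + -1.583011 − -0.566503 = 2.234682
step 5→6:
  ẍ = (ẋ'−ẋ)/dt = (-1.321829707−-1.044268821)/0.043718 = -6.348893
  θ̈ = (θ̇'−θ̇)/dt = (-1.963500372−-2.004842476)/0.043718 = 0.945654
  sinθ=-0.453431, cosθ=0.891291
  F = (M+m)·ẍ + m·l·cosθ·θ̈ − m·l·sinθ·θ̇² = -15.570354 + 0.372447 − -0.805350 = -14.392558
step 6→7:
  ẍ = (ẋ'−ẋ)/dt = (-1.482915265−-1.321829707)/0.043718 = -3.684651
  θ̈ = (θ̇'−θ̇)/dt = (-2.034235538−-1.963500372)/0.043718 = -1.617987
  sinθ=-0.529710, cosθ=0.848179
  F = (M+m)·ẍ + m·l·cosθ·θ̈ − m·l·sinθ·θ̇² = -9.036429 + -0.606422 − -0.902429 = -8.740422

F_0 = 11.777189 N
F_1 = -1.610055 N
F_2 = -13.943536 N
F_3 = 9.281035 N
F_4 = 2.234682 N
F_5 = -14.392558 N
F_6 = -8.740422 N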